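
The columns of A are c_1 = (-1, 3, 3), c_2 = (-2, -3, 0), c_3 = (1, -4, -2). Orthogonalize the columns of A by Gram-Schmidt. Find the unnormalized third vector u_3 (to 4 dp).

u_3 = (0.6818, -0.4545, 0.6818)

q_1 = c_1/‖c_1‖ = (-1, 3, 3)/4.3589 = (-0.2294, 0.6882, 0.6882).
r_{12} = q_1·c_2 = -1.6059.
u_2 = c_2 + 1.6059·q_1 = (-2.3684, -1.8947, 1.1053).
‖u_2‖ = 3.2282, so q_2 = (-0.7337, -0.5869, 0.3424).
r_{13} = q_1·c_3 = -4.3589; r_{23} = q_2·c_3 = 0.9293.
u_3 = c_3 + 4.3589·q_1 − 0.9293·q_2 = (0.6818, -0.4545, 0.6818).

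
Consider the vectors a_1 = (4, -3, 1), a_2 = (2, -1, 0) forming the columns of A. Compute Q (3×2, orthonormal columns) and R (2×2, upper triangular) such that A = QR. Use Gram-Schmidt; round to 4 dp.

e_1 = a_1/‖a_1‖ = (4, -3, 1)/5.0990 = (0.7845, -0.5883, 0.1961).
r_{12} = e_1·a_2 = 2.1573.
u_2 = a_2 − 2.1573·e_1 = (0.3077, 0.2692, -0.4231).
‖u_2‖ = 0.5883, so e_2 = (0.5230, 0.4576, -0.7191).

Q = [[0.7845, 0.5230], [-0.5883, 0.4576], [0.1961, -0.7191]], R = [[5.0990, 2.1573], [0.0000, 0.5883]]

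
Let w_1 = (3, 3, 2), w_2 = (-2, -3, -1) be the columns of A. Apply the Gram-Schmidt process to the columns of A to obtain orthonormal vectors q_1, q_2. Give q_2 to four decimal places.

q_1 = w_1/‖w_1‖ = (3, 3, 2)/4.6904 = (0.6396, 0.6396, 0.4264).
r_{12} = q_1·w_2 = -3.6244.
u_2 = w_2 + 3.6244·q_1 = (0.3182, -0.6818, 0.5455).
‖u_2‖ = 0.9293, so q_2 = (0.3424, -0.7337, 0.5869).

q_2 = (0.3424, -0.7337, 0.5869)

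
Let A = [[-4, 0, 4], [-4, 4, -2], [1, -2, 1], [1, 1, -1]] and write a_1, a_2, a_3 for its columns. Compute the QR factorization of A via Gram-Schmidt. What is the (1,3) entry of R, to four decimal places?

r_{13} = -1.3720

a_1 = (-4, -4, 1, 1); ‖a_1‖ = 5.8310, so q_1 = (-0.6860, -0.6860, 0.1715, 0.1715).
r_{13} = q_1·a_3 = -1.3720.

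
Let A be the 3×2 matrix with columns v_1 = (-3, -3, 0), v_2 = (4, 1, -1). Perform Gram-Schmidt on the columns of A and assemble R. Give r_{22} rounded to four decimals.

r_{22} = 2.3452

v_1 = (-3, -3, 0); ‖v_1‖ = 4.2426, so e_1 = (-0.7071, -0.7071, 0.0000).
e_1·v_2 = (-0.7071)·4 + (-0.7071)·1 + 0.0000·(-1) = -3.5355.
u_2 = v_2 + 3.5355·e_1 = (1.5000, -1.5000, -1.0000).
r_{22} = ‖u_2‖ = 2.3452.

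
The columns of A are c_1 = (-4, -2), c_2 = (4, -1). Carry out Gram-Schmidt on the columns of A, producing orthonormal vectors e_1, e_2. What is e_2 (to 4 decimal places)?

e_2 = (0.4472, -0.8944)

c_1 = (-4, -2); ‖c_1‖ = 4.4721, so e_1 = (-0.8944, -0.4472).
e_1·c_2 = (-0.8944)·4 + (-0.4472)·(-1) = -3.1305.
u_2 = c_2 + 3.1305·e_1 = (1.2000, -2.4000).
‖u_2‖ = 2.6833, so e_2 = (0.4472, -0.8944).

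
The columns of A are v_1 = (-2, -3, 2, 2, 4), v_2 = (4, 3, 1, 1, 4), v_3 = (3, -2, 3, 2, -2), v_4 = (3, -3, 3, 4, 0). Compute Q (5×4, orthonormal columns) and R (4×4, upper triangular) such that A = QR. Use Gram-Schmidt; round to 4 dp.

v_1 = (-2, -3, 2, 2, 4); ‖v_1‖ = 6.0828, so e_1 = (-0.3288, -0.4932, 0.3288, 0.3288, 0.6576).
e_1·v_2 = (-0.3288)·4 + (-0.4932)·3 + 0.3288·1 + 0.3288·1 + 0.6576·4 = 0.4932.
u_2 = v_2 − 0.4932·e_1 = (4.1622, 3.2432, 0.8378, 0.8378, 3.6757).
‖u_2‖ = 6.5389, so e_2 = (0.6365, 0.4960, 0.1281, 0.1281, 0.5621).
e_1·v_3 = (-0.3288)·3 + (-0.4932)·(-2) + 0.3288·3 + 0.3288·2 + 0.6576·(-2) = 0.3288; e_2·v_3 = 0.6365·3 + 0.4960·(-2) + 0.1281·3 + 0.1281·2 + 0.5621·(-2) = 0.4340.
u_3 = v_3 − 0.3288·e_1 − 0.4340·e_2 = (2.8319, -2.0531, 2.8363, 1.8363, -2.4602).
‖u_3‖ = 5.4501, so e_3 = (0.5196, -0.3767, 0.5204, 0.3369, -0.4514).
e_1·v_4 = (-0.3288)·3 + (-0.4932)·(-3) + 0.3288·3 + 0.3288·4 + 0.6576·0 = 2.7948; e_2·v_4 = 0.6365·3 + 0.4960·(-3) + 0.1281·3 + 0.1281·4 + 0.5621·0 = 1.3185; e_3·v_4 = 0.5196·3 + (-0.3767)·(-3) + 0.5204·3 + 0.3369·4 + (-0.4514)·0 = 5.5979.
u_4 = v_4 − 2.7948·e_1 − 1.3185·e_2 − 5.5979·e_3 = (0.1710, -0.1668, -1.0010, 1.0261, -0.0521).
‖u_4‖ = 1.4542, so e_4 = (0.1176, -0.1147, -0.6884, 0.7056, -0.0359).

Q = [[-0.3288, 0.6365, 0.5196, 0.1176], [-0.4932, 0.4960, -0.3767, -0.1147], [0.3288, 0.1281, 0.5204, -0.6884], [0.3288, 0.1281, 0.3369, 0.7056], [0.6576, 0.5621, -0.4514, -0.0359]], R = [[6.0828, 0.4932, 0.3288, 2.7948], [0.0000, 6.5389, 0.4340, 1.3185], [0.0000, 0.0000, 5.4501, 5.5979], [0.0000, 0.0000, 0.0000, 1.4542]]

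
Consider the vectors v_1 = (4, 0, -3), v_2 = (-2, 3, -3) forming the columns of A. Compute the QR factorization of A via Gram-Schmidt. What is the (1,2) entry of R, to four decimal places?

r_{12} = 0.2000

e_1 = v_1/‖v_1‖ = (4, 0, -3)/5.0000 = (0.8000, 0.0000, -0.6000).
r_{12} = e_1·v_2 = 0.2000.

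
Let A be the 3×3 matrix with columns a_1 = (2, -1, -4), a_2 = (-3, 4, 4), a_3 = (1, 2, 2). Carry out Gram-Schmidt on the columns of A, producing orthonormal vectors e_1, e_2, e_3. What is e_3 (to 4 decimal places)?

a_1 = (2, -1, -4); ‖a_1‖ = 4.5826, so e_1 = (0.4364, -0.2182, -0.8729).
e_1·a_2 = 0.4364·(-3) + (-0.2182)·4 + (-0.8729)·4 = -5.6737.
u_2 = a_2 + 5.6737·e_1 = (-0.5238, 2.7619, -0.9524).
‖u_2‖ = 2.9681, so e_2 = (-0.1765, 0.9305, -0.3209).
e_1·a_3 = 0.4364·1 + (-0.2182)·2 + (-0.8729)·2 = -1.7457; e_2·a_3 = (-0.1765)·1 + 0.9305·2 + (-0.3209)·2 = 1.0428.
u_3 = a_3 + 1.7457·e_1 − 1.0428·e_2 = (1.9459, 0.6486, 0.8108).
‖u_3‖ = 2.2056, so e_3 = (0.8823, 0.2941, 0.3676).

e_3 = (0.8823, 0.2941, 0.3676)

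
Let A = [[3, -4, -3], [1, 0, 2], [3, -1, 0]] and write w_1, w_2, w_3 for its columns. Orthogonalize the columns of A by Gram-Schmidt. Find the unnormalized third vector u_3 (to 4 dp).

w_1 = (3, 1, 3); ‖w_1‖ = 4.3589, so q_1 = (0.6882, 0.2294, 0.6882).
q_1·w_2 = 0.6882·(-4) + 0.2294·0 + 0.6882·(-1) = -3.4412.
u_2 = w_2 + 3.4412·q_1 = (-1.6316, 0.7895, 1.3684).
‖u_2‖ = 2.2711, so q_2 = (-0.7184, 0.3476, 0.6025).
q_1·w_3 = 0.6882·(-3) + 0.2294·2 + 0.6882·0 = -1.6059; q_2·w_3 = (-0.7184)·(-3) + 0.3476·2 + 0.6025·0 = 2.8505.
u_3 = w_3 + 1.6059·q_1 − 2.8505·q_2 = (0.1531, 1.3776, -0.6122).

u_3 = (0.1531, 1.3776, -0.6122)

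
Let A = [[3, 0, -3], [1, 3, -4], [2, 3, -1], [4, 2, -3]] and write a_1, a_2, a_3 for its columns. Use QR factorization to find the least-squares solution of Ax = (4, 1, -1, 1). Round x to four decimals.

e_1 = a_1/‖a_1‖ = (3, 1, 2, 4)/5.4772 = (0.5477, 0.1826, 0.3651, 0.7303).
r_{12} = e_1·a_2 = 3.1038.
u_2 = a_2 − 3.1038·e_1 = (-1.7000, 2.4333, 1.8667, -0.2667).
‖u_2‖ = 3.5166, so e_2 = (-0.4834, 0.6920, 0.5308, -0.0758).
r_{13} = e_1·a_3 = -4.9295; r_{23} = e_2·a_3 = -1.6209.
u_3 = a_3 + 4.9295·e_1 + 1.6209·e_2 = (-1.0836, -1.9784, 1.6604, 0.4771).
‖u_3‖ = 2.8413, so e_3 = (-0.3814, -0.6963, 0.5844, 0.1679).
Qᵀb = (2.7386, -1.8484, -2.6382).
Back-substitute: x_3 = -2.6382/2.8413 = -0.9285.
x_2 = (-1.8484 + 1.6209·(-0.9285))/3.5166 = -0.9536.
x_1 = (2.7386 − 3.1038·(-0.9536) + 4.9295·(-0.9285))/5.4772 = 0.2047.

x = (0.2047, -0.9536, -0.9285)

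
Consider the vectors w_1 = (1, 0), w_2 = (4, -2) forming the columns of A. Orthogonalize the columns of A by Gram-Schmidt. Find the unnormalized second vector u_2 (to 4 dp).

u_2 = (0.0000, -2.0000)

w_1 = (1, 0); ‖w_1‖ = 1.0000, so e_1 = (1.0000, 0.0000).
e_1·w_2 = 1.0000·4 + 0.0000·(-2) = 4.0000.
u_2 = w_2 − 4.0000·e_1 = (0.0000, -2.0000).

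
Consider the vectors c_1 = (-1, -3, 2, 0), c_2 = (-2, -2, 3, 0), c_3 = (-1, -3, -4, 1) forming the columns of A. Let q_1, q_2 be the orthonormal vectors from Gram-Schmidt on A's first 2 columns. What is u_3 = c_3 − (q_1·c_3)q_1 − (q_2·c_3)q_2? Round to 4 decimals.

q_1 = c_1/‖c_1‖ = (-1, -3, 2, 0)/3.7417 = (-0.2673, -0.8018, 0.5345, 0.0000).
r_{12} = q_1·c_2 = 3.7417.
u_2 = c_2 − 3.7417·q_1 = (-1.0000, 1.0000, 1.0000, 0.0000).
‖u_2‖ = 1.7321, so q_2 = (-0.5774, 0.5774, 0.5774, 0.0000).
r_{13} = q_1·c_3 = 0.5345; r_{23} = q_2·c_3 = -3.4641.
u_3 = c_3 − 0.5345·q_1 + 3.4641·q_2 = (-2.8571, -0.5714, -2.2857, 1.0000).

u_3 = (-2.8571, -0.5714, -2.2857, 1.0000)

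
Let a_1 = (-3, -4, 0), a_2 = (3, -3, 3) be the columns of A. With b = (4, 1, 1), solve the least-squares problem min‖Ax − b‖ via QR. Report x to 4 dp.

x = (-0.7027, 0.5225)

a_1 = (-3, -4, 0); ‖a_1‖ = 5.0000, so e_1 = (-0.6000, -0.8000, 0.0000).
e_1·a_2 = (-0.6000)·3 + (-0.8000)·(-3) + 0.0000·3 = 0.6000.
u_2 = a_2 − 0.6000·e_1 = (3.3600, -2.5200, 3.0000).
‖u_2‖ = 5.1614, so e_2 = (0.6510, -0.4882, 0.5812).
Qᵀb = (-3.2000, 2.6969).
Back-substitute: x_2 = 2.6969/5.1614 = 0.5225.
x_1 = (-3.2000 − 0.6000·0.5225)/5.0000 = -0.7027.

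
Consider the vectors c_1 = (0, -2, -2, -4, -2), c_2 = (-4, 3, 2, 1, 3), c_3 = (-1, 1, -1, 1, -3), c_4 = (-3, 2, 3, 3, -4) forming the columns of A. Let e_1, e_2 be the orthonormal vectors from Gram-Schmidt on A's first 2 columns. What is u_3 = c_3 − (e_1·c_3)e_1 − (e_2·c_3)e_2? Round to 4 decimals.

u_3 = (-1.2543, 1.2428, -0.8208, 1.1676, -2.7572)

e_1 = c_1/‖c_1‖ = (0, -2, -2, -4, -2)/5.2915 = (0.0000, -0.3780, -0.3780, -0.7559, -0.3780).
r_{12} = e_1·c_2 = -3.7796.
u_2 = c_2 + 3.7796·e_1 = (-4.0000, 1.5714, 0.5714, -1.8571, 1.5714).
‖u_2‖ = 4.9713, so e_2 = (-0.8046, 0.3161, 0.1149, -0.3736, 0.3161).
r_{13} = e_1·c_3 = 0.3780; r_{23} = e_2·c_3 = -0.3161.
u_3 = c_3 − 0.3780·e_1 + 0.3161·e_2 = (-1.2543, 1.2428, -0.8208, 1.1676, -2.7572).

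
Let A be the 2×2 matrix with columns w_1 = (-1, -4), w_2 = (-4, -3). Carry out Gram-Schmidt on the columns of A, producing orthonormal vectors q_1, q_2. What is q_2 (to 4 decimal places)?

w_1 = (-1, -4); ‖w_1‖ = 4.1231, so q_1 = (-0.2425, -0.9701).
q_1·w_2 = (-0.2425)·(-4) + (-0.9701)·(-3) = 3.8806.
u_2 = w_2 − 3.8806·q_1 = (-3.0588, 0.7647).
‖u_2‖ = 3.1530, so q_2 = (-0.9701, 0.2425).

q_2 = (-0.9701, 0.2425)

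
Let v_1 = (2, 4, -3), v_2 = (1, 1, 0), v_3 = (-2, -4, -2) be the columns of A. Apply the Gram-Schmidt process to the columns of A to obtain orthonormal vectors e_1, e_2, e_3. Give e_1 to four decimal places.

v_1 = (2, 4, -3); ‖v_1‖ = 5.3852, so e_1 = (0.3714, 0.7428, -0.5571).

e_1 = (0.3714, 0.7428, -0.5571)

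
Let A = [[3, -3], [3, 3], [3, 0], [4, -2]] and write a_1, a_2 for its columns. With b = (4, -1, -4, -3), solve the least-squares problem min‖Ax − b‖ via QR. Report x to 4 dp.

a_1 = (3, 3, 3, 4); ‖a_1‖ = 6.5574, so e_1 = (0.4575, 0.4575, 0.4575, 0.6100).
e_1·a_2 = 0.4575·(-3) + 0.4575·3 + 0.4575·0 + 0.6100·(-2) = -1.2200.
u_2 = a_2 + 1.2200·e_1 = (-2.4419, 3.5581, 0.5581, -1.2558).
‖u_2‖ = 4.5290, so e_2 = (-0.5392, 0.7856, 0.1232, -0.2773).
Qᵀb = (-2.2875, -2.6034).
Back-substitute: x_2 = -2.6034/4.5290 = -0.5748.
x_1 = (-2.2875 + 1.2200·(-0.5748))/6.5574 = -0.4558.

x = (-0.4558, -0.5748)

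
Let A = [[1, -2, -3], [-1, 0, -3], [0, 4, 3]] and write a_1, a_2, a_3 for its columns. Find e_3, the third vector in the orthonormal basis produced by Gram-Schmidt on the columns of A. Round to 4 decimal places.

e_3 = (-0.6667, -0.6667, -0.3333)

a_1 = (1, -1, 0); ‖a_1‖ = 1.4142, so e_1 = (0.7071, -0.7071, 0.0000).
e_1·a_2 = 0.7071·(-2) + (-0.7071)·0 + 0.0000·4 = -1.4142.
u_2 = a_2 + 1.4142·e_1 = (-1.0000, -1.0000, 4.0000).
‖u_2‖ = 4.2426, so e_2 = (-0.2357, -0.2357, 0.9428).
e_1·a_3 = 0.7071·(-3) + (-0.7071)·(-3) + 0.0000·3 = 0.0000; e_2·a_3 = (-0.2357)·(-3) + (-0.2357)·(-3) + 0.9428·3 = 4.2426.
u_3 = a_3 + 0.0000·e_1 − 4.2426·e_2 = (-2.0000, -2.0000, -1.0000).
‖u_3‖ = 3.0000, so e_3 = (-0.6667, -0.6667, -0.3333).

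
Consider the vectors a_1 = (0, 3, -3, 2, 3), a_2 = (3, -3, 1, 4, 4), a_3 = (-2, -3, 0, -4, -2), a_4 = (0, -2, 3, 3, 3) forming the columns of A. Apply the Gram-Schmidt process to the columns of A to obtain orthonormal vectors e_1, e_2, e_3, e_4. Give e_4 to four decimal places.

e_1 = a_1/‖a_1‖ = (0, 3, -3, 2, 3)/5.5678 = (0.0000, 0.5388, -0.5388, 0.3592, 0.5388).
r_{12} = e_1·a_2 = 1.4368.
u_2 = a_2 − 1.4368·e_1 = (3.0000, -3.7742, 1.7742, 3.4839, 3.2258).
‖u_2‖ = 6.9954, so e_2 = (0.4289, -0.5395, 0.2536, 0.4980, 0.4611).
r_{13} = e_1·a_3 = -4.1309; r_{23} = e_2·a_3 = -2.1535.
u_3 = a_3 + 4.1309·e_1 + 2.1535·e_2 = (-1.0765, -1.9361, -1.6796, -1.4436, 1.2189).
‖u_3‖ = 3.3612, so e_3 = (-0.3203, -0.5760, -0.4997, -0.4295, 0.3626).
r_{14} = e_1·a_4 = 0.0000; r_{24} = e_2·a_4 = 4.7174; r_{34} = e_3·a_4 = -0.5478.
u_4 = a_4 − 0.0000·e_1 − 4.7174·e_2 + 0.5478·e_3 = (-2.1985, 0.2297, 1.5298, 0.4154, 1.0233).
‖u_4‖ = 2.9062, so e_4 = (-0.7565, 0.0790, 0.5264, 0.1429, 0.3521).

e_4 = (-0.7565, 0.0790, 0.5264, 0.1429, 0.3521)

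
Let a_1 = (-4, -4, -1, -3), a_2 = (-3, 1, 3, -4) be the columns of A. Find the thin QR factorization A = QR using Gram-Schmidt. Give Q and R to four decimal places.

a_1 = (-4, -4, -1, -3); ‖a_1‖ = 6.4807, so e_1 = (-0.6172, -0.6172, -0.1543, -0.4629).
e_1·a_2 = (-0.6172)·(-3) + (-0.6172)·1 + (-0.1543)·3 + (-0.4629)·(-4) = 2.6232.
u_2 = a_2 − 2.6232·e_1 = (-1.3810, 2.6190, 3.4048, -2.7857).
‖u_2‖ = 5.3027, so e_2 = (-0.2604, 0.4939, 0.6421, -0.5253).

Q = [[-0.6172, -0.2604], [-0.6172, 0.4939], [-0.1543, 0.6421], [-0.4629, -0.5253]], R = [[6.4807, 2.6232], [0.0000, 5.3027]]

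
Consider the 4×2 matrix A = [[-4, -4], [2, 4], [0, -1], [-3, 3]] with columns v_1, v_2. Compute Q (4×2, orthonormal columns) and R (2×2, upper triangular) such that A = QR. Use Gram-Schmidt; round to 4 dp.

e_1 = v_1/‖v_1‖ = (-4, 2, 0, -3)/5.3852 = (-0.7428, 0.3714, 0.0000, -0.5571).
r_{12} = e_1·v_2 = 2.7854.
u_2 = v_2 − 2.7854·e_1 = (-1.9310, 2.9655, -1.0000, 4.5517).
‖u_2‖ = 5.8516, so e_2 = (-0.3300, 0.5068, -0.1709, 0.7779).

Q = [[-0.7428, -0.3300], [0.3714, 0.5068], [0.0000, -0.1709], [-0.5571, 0.7779]], R = [[5.3852, 2.7854], [0.0000, 5.8516]]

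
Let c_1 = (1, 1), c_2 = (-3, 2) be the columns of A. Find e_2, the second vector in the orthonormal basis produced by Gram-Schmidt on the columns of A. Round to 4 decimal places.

e_2 = (-0.7071, 0.7071)

c_1 = (1, 1); ‖c_1‖ = 1.4142, so e_1 = (0.7071, 0.7071).
e_1·c_2 = 0.7071·(-3) + 0.7071·2 = -0.7071.
u_2 = c_2 + 0.7071·e_1 = (-2.5000, 2.5000).
‖u_2‖ = 3.5355, so e_2 = (-0.7071, 0.7071).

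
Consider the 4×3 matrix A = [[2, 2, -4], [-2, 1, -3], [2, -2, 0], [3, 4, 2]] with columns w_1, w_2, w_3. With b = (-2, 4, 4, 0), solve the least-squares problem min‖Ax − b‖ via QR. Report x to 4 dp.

e_1 = w_1/‖w_1‖ = (2, -2, 2, 3)/4.5826 = (0.4364, -0.4364, 0.4364, 0.6547).
r_{12} = e_1·w_2 = 2.1822.
u_2 = w_2 − 2.1822·e_1 = (1.0476, 1.9524, -2.9524, 2.5714).
‖u_2‖ = 4.4987, so e_2 = (0.2329, 0.4340, -0.6563, 0.5716).
r_{13} = e_1·w_3 = 0.8729; r_{23} = e_2·w_3 = -1.0903.
u_3 = w_3 − 0.8729·e_1 + 1.0903·e_2 = (-4.1271, -2.1459, -1.0965, 2.0518).
‖u_3‖ = 5.2009, so e_3 = (-0.7935, -0.4126, -0.2108, 0.3945).
Qᵀb = (-0.8729, -1.3549, -0.9066).
Back-substitute: x_3 = -0.9066/5.2009 = -0.1743.
x_2 = (-1.3549 + 1.0903·(-0.1743))/4.4987 = -0.3434.
x_1 = (-0.8729 − 2.1822·(-0.3434) − 0.8729·(-0.1743))/4.5826 = 0.0063.

x = (0.0063, -0.3434, -0.1743)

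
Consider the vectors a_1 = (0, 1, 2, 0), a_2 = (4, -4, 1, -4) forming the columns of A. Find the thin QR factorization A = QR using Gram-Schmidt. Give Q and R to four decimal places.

q_1 = a_1/‖a_1‖ = (0, 1, 2, 0)/2.2361 = (0.0000, 0.4472, 0.8944, 0.0000).
r_{12} = q_1·a_2 = -0.8944.
u_2 = a_2 + 0.8944·q_1 = (4.0000, -3.6000, 1.8000, -4.0000).
‖u_2‖ = 6.9426, so q_2 = (0.5762, -0.5185, 0.2593, -0.5762).

Q = [[0.0000, 0.5762], [0.4472, -0.5185], [0.8944, 0.2593], [0.0000, -0.5762]], R = [[2.2361, -0.8944], [0.0000, 6.9426]]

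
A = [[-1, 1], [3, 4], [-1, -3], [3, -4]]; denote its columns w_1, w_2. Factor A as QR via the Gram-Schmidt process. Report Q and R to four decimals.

w_1 = (-1, 3, -1, 3); ‖w_1‖ = 4.4721, so e_1 = (-0.2236, 0.6708, -0.2236, 0.6708).
e_1·w_2 = (-0.2236)·1 + 0.6708·4 + (-0.2236)·(-3) + 0.6708·(-4) = 0.4472.
u_2 = w_2 − 0.4472·e_1 = (1.1000, 3.7000, -2.9000, -4.3000).
‖u_2‖ = 6.4653, so e_2 = (0.1701, 0.5723, -0.4485, -0.6651).

Q = [[-0.2236, 0.1701], [0.6708, 0.5723], [-0.2236, -0.4485], [0.6708, -0.6651]], R = [[4.4721, 0.4472], [0.0000, 6.4653]]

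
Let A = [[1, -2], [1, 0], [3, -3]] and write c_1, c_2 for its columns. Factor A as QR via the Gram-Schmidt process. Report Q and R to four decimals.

Q = [[0.3015, -0.7071], [0.3015, 0.7071], [0.9045, 0.0000]], R = [[3.3166, -3.3166], [0.0000, 1.4142]]

c_1 = (1, 1, 3); ‖c_1‖ = 3.3166, so q_1 = (0.3015, 0.3015, 0.9045).
q_1·c_2 = 0.3015·(-2) + 0.3015·0 + 0.9045·(-3) = -3.3166.
u_2 = c_2 + 3.3166·q_1 = (-1.0000, 1.0000, 0.0000).
‖u_2‖ = 1.4142, so q_2 = (-0.7071, 0.7071, 0.0000).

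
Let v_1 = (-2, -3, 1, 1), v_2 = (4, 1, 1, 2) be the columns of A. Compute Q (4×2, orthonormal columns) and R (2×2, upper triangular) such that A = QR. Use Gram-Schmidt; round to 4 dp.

v_1 = (-2, -3, 1, 1); ‖v_1‖ = 3.8730, so q_1 = (-0.5164, -0.7746, 0.2582, 0.2582).
q_1·v_2 = (-0.5164)·4 + (-0.7746)·1 + 0.2582·1 + 0.2582·2 = -2.0656.
u_2 = v_2 + 2.0656·q_1 = (2.9333, -0.6000, 1.5333, 2.5333).
‖u_2‖ = 4.2111, so q_2 = (0.6966, -0.1425, 0.3641, 0.6016).

Q = [[-0.5164, 0.6966], [-0.7746, -0.1425], [0.2582, 0.3641], [0.2582, 0.6016]], R = [[3.8730, -2.0656], [0.0000, 4.2111]]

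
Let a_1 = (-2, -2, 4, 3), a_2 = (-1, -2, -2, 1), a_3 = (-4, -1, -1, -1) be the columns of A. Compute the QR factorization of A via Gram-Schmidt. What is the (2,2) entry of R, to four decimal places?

a_1 = (-2, -2, 4, 3); ‖a_1‖ = 5.7446, so q_1 = (-0.3482, -0.3482, 0.6963, 0.5222).
q_1·a_2 = (-0.3482)·(-1) + (-0.3482)·(-2) + 0.6963·(-2) + 0.5222·1 = 0.1741.
u_2 = a_2 − 0.1741·q_1 = (-0.9394, -1.9394, -2.1212, 0.9091).
r_{22} = ‖u_2‖ = 3.1575.

r_{22} = 3.1575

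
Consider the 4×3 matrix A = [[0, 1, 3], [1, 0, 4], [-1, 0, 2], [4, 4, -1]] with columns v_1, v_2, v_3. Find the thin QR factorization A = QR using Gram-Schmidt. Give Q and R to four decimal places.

Q = [[0.0000, 0.6000, 0.5003], [0.2357, -0.5333, 0.8019], [-0.2357, 0.5333, 0.3016], [0.9428, 0.2667, -0.1251]], R = [[4.2426, 3.7712, -0.4714], [0.0000, 1.6667, 0.4667], [0.0000, 0.0000, 5.4369]]

q_1 = v_1/‖v_1‖ = (0, 1, -1, 4)/4.2426 = (0.0000, 0.2357, -0.2357, 0.9428).
r_{12} = q_1·v_2 = 3.7712.
u_2 = v_2 − 3.7712·q_1 = (1.0000, -0.8889, 0.8889, 0.4444).
‖u_2‖ = 1.6667, so q_2 = (0.6000, -0.5333, 0.5333, 0.2667).
r_{13} = q_1·v_3 = -0.4714; r_{23} = q_2·v_3 = 0.4667.
u_3 = v_3 + 0.4714·q_1 − 0.4667·q_2 = (2.7200, 4.3600, 1.6400, -0.6800).
‖u_3‖ = 5.4369, so q_3 = (0.5003, 0.8019, 0.3016, -0.1251).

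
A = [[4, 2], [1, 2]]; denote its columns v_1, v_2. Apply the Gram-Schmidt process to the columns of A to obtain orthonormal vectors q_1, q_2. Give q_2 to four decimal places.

q_2 = (-0.2425, 0.9701)

q_1 = v_1/‖v_1‖ = (4, 1)/4.1231 = (0.9701, 0.2425).
r_{12} = q_1·v_2 = 2.4254.
u_2 = v_2 − 2.4254·q_1 = (-0.3529, 1.4118).
‖u_2‖ = 1.4552, so q_2 = (-0.2425, 0.9701).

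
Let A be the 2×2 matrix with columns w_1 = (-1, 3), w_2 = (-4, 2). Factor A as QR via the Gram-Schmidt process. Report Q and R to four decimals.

Q = [[-0.3162, -0.9487], [0.9487, -0.3162]], R = [[3.1623, 3.1623], [0.0000, 3.1623]]

w_1 = (-1, 3); ‖w_1‖ = 3.1623, so q_1 = (-0.3162, 0.9487).
q_1·w_2 = (-0.3162)·(-4) + 0.9487·2 = 3.1623.
u_2 = w_2 − 3.1623·q_1 = (-3.0000, -1.0000).
‖u_2‖ = 3.1623, so q_2 = (-0.9487, -0.3162).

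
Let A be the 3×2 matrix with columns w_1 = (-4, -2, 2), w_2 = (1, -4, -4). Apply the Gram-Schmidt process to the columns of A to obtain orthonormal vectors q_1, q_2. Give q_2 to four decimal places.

q_2 = (0.0586, -0.7621, -0.6448)

q_1 = w_1/‖w_1‖ = (-4, -2, 2)/4.8990 = (-0.8165, -0.4082, 0.4082).
r_{12} = q_1·w_2 = -0.8165.
u_2 = w_2 + 0.8165·q_1 = (0.3333, -4.3333, -3.6667).
‖u_2‖ = 5.6862, so q_2 = (0.0586, -0.7621, -0.6448).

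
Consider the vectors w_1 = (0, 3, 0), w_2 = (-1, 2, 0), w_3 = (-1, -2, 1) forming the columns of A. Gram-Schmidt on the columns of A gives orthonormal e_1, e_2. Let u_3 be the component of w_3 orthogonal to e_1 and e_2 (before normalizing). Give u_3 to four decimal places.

u_3 = (0.0000, 0.0000, 1.0000)

w_1 = (0, 3, 0); ‖w_1‖ = 3.0000, so e_1 = (0.0000, 1.0000, 0.0000).
e_1·w_2 = 0.0000·(-1) + 1.0000·2 + 0.0000·0 = 2.0000.
u_2 = w_2 − 2.0000·e_1 = (-1.0000, 0.0000, 0.0000).
‖u_2‖ = 1.0000, so e_2 = (-1.0000, 0.0000, 0.0000).
e_1·w_3 = 0.0000·(-1) + 1.0000·(-2) + 0.0000·1 = -2.0000; e_2·w_3 = (-1.0000)·(-1) + 0.0000·(-2) + 0.0000·1 = 1.0000.
u_3 = w_3 + 2.0000·e_1 − 1.0000·e_2 = (0.0000, 0.0000, 1.0000).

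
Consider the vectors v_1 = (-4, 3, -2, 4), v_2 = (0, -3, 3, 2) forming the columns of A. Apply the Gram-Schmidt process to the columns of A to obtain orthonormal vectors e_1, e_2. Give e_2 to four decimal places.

e_2 = (-0.1361, -0.5540, 0.5880, 0.5734)

e_1 = v_1/‖v_1‖ = (-4, 3, -2, 4)/6.7082 = (-0.5963, 0.4472, -0.2981, 0.5963).
r_{12} = e_1·v_2 = -1.0435.
u_2 = v_2 + 1.0435·e_1 = (-0.6222, -2.5333, 2.6889, 2.6222).
‖u_2‖ = 4.5729, so e_2 = (-0.1361, -0.5540, 0.5880, 0.5734).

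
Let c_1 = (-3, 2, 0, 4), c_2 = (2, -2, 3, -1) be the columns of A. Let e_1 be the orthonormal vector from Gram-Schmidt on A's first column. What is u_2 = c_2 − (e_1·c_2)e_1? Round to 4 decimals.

u_2 = (0.5517, -1.0345, 3.0000, 0.9310)

c_1 = (-3, 2, 0, 4); ‖c_1‖ = 5.3852, so e_1 = (-0.5571, 0.3714, 0.0000, 0.7428).
e_1·c_2 = (-0.5571)·2 + 0.3714·(-2) + 0.0000·3 + 0.7428·(-1) = -2.5997.
u_2 = c_2 + 2.5997·e_1 = (0.5517, -1.0345, 3.0000, 0.9310).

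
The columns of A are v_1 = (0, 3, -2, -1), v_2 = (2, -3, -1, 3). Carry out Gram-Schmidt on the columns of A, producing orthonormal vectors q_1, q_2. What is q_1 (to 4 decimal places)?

v_1 = (0, 3, -2, -1); ‖v_1‖ = 3.7417, so q_1 = (0.0000, 0.8018, -0.5345, -0.2673).

q_1 = (0.0000, 0.8018, -0.5345, -0.2673)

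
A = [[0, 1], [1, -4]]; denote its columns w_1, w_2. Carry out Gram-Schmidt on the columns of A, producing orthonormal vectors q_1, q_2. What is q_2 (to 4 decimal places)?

q_2 = (1.0000, 0.0000)

w_1 = (0, 1); ‖w_1‖ = 1.0000, so q_1 = (0.0000, 1.0000).
q_1·w_2 = 0.0000·1 + 1.0000·(-4) = -4.0000.
u_2 = w_2 + 4.0000·q_1 = (1.0000, 0.0000).
‖u_2‖ = 1.0000, so q_2 = (1.0000, 0.0000).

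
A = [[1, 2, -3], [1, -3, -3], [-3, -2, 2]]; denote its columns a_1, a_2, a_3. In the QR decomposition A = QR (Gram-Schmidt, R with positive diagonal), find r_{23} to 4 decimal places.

r_{23} = 1.1608

a_1 = (1, 1, -3); ‖a_1‖ = 3.3166, so e_1 = (0.3015, 0.3015, -0.9045).
e_1·a_2 = 0.3015·2 + 0.3015·(-3) + (-0.9045)·(-2) = 1.5076.
u_2 = a_2 − 1.5076·e_1 = (1.5455, -3.4545, -0.6364).
‖u_2‖ = 3.8376, so e_2 = (0.4027, -0.9002, -0.1658).
r_{23} = e_2·a_3 = 1.1608.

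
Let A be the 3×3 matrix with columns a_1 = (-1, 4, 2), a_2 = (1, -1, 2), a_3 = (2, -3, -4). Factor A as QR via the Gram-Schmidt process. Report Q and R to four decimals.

Q = [[-0.2182, 0.3904, 0.8944], [0.8729, -0.3318, 0.3578], [0.4364, 0.8588, -0.2683]], R = [[4.5826, -0.2182, -4.8008], [0.0000, 2.4398, -1.6590], [0.0000, 0.0000, 1.7889]]

a_1 = (-1, 4, 2); ‖a_1‖ = 4.5826, so q_1 = (-0.2182, 0.8729, 0.4364).
q_1·a_2 = (-0.2182)·1 + 0.8729·(-1) + 0.4364·2 = -0.2182.
u_2 = a_2 + 0.2182·q_1 = (0.9524, -0.8095, 2.0952).
‖u_2‖ = 2.4398, so q_2 = (0.3904, -0.3318, 0.8588).
q_1·a_3 = (-0.2182)·2 + 0.8729·(-3) + 0.4364·(-4) = -4.8008; q_2·a_3 = 0.3904·2 + (-0.3318)·(-3) + 0.8588·(-4) = -1.6590.
u_3 = a_3 + 4.8008·q_1 + 1.6590·q_2 = (1.6000, 0.6400, -0.4800).
‖u_3‖ = 1.7889, so q_3 = (0.8944, 0.3578, -0.2683).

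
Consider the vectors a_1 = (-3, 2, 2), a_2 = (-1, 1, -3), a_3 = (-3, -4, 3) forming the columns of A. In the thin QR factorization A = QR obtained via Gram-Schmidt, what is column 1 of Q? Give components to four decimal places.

q_1 = (-0.7276, 0.4851, 0.4851)

q_1 = a_1/‖a_1‖ = (-3, 2, 2)/4.1231 = (-0.7276, 0.4851, 0.4851).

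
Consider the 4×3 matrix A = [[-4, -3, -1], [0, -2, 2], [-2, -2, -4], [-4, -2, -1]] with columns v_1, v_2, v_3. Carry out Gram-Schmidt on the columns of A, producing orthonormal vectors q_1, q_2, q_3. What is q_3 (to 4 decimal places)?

v_1 = (-4, 0, -2, -4); ‖v_1‖ = 6.0000, so q_1 = (-0.6667, 0.0000, -0.3333, -0.6667).
q_1·v_2 = (-0.6667)·(-3) + 0.0000·(-2) + (-0.3333)·(-2) + (-0.6667)·(-2) = 4.0000.
u_2 = v_2 − 4.0000·q_1 = (-0.3333, -2.0000, -0.6667, 0.6667).
‖u_2‖ = 2.2361, so q_2 = (-0.1491, -0.8944, -0.2981, 0.2981).
q_1·v_3 = (-0.6667)·(-1) + 0.0000·2 + (-0.3333)·(-4) + (-0.6667)·(-1) = 2.6667; q_2·v_3 = (-0.1491)·(-1) + (-0.8944)·2 + (-0.2981)·(-4) + 0.2981·(-1) = -0.7454.
u_3 = v_3 − 2.6667·q_1 + 0.7454·q_2 = (0.6667, 1.3333, -3.3333, 1.0000).
‖u_3‖ = 3.7859, so q_3 = (0.1761, 0.3522, -0.8805, 0.2641).

q_3 = (0.1761, 0.3522, -0.8805, 0.2641)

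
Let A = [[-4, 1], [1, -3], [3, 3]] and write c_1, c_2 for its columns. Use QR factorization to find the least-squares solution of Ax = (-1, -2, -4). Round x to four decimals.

x = (-0.3592, -0.3306)

c_1 = (-4, 1, 3); ‖c_1‖ = 5.0990, so q_1 = (-0.7845, 0.1961, 0.5883).
q_1·c_2 = (-0.7845)·1 + 0.1961·(-3) + 0.5883·3 = 0.3922.
u_2 = c_2 − 0.3922·q_1 = (1.3077, -3.0769, 2.7692).
‖u_2‖ = 4.3412, so q_2 = (0.3012, -0.7088, 0.6379).
Qᵀb = (-1.9612, -1.4353).
Back-substitute: x_2 = -1.4353/4.3412 = -0.3306.
x_1 = (-1.9612 − 0.3922·(-0.3306))/5.0990 = -0.3592.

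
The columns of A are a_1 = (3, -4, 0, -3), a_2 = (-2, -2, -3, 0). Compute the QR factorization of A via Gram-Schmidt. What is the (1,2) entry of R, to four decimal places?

a_1 = (3, -4, 0, -3); ‖a_1‖ = 5.8310, so e_1 = (0.5145, -0.6860, 0.0000, -0.5145).
r_{12} = e_1·a_2 = 0.3430.

r_{12} = 0.3430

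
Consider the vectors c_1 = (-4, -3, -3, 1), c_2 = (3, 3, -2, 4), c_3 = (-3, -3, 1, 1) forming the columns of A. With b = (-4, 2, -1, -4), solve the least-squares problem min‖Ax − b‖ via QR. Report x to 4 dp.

x = (0.6923, -0.8773, -1.3095)

c_1 = (-4, -3, -3, 1); ‖c_1‖ = 5.9161, so e_1 = (-0.6761, -0.5071, -0.5071, 0.1690).
e_1·c_2 = (-0.6761)·3 + (-0.5071)·3 + (-0.5071)·(-2) + 0.1690·4 = -1.8593.
u_2 = c_2 + 1.8593·e_1 = (1.7429, 2.0571, -2.9429, 4.3143).
‖u_2‖ = 5.8773, so e_2 = (0.2965, 0.3500, -0.5007, 0.7341).
e_1·c_3 = (-0.6761)·(-3) + (-0.5071)·(-3) + (-0.5071)·1 + 0.1690·1 = 3.2116; e_2·c_3 = 0.2965·(-3) + 0.3500·(-3) + (-0.5007)·1 + 0.7341·1 = -1.7063.
u_3 = c_3 − 3.2116·e_1 + 1.7063·e_2 = (-0.3226, -0.7742, 1.7742, 1.7097).
‖u_3‖ = 2.6027, so e_3 = (-0.1239, -0.2975, 0.6817, 0.6569).
Qᵀb = (1.5213, -2.9216, -3.4083).
Back-substitute: x_3 = -3.4083/2.6027 = -1.3095.
x_2 = (-2.9216 + 1.7063·(-1.3095))/5.8773 = -0.8773.
x_1 = (1.5213 + 1.8593·(-0.8773) − 3.2116·(-1.3095))/5.9161 = 0.6923.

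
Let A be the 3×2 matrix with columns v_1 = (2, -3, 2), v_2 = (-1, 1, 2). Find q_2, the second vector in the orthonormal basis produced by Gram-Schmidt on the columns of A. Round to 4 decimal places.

v_1 = (2, -3, 2); ‖v_1‖ = 4.1231, so q_1 = (0.4851, -0.7276, 0.4851).
q_1·v_2 = 0.4851·(-1) + (-0.7276)·1 + 0.4851·2 = -0.2425.
u_2 = v_2 + 0.2425·q_1 = (-0.8824, 0.8235, 2.1176).
‖u_2‖ = 2.4375, so q_2 = (-0.3620, 0.3379, 0.8688).

q_2 = (-0.3620, 0.3379, 0.8688)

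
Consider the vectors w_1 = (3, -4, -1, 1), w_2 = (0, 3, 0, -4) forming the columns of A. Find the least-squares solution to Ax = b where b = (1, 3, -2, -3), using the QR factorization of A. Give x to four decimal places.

w_1 = (3, -4, -1, 1); ‖w_1‖ = 5.1962, so e_1 = (0.5774, -0.7698, -0.1925, 0.1925).
e_1·w_2 = 0.5774·0 + (-0.7698)·3 + (-0.1925)·0 + 0.1925·(-4) = -3.0792.
u_2 = w_2 + 3.0792·e_1 = (1.7778, 0.6296, -0.5926, -3.4074).
‖u_2‖ = 3.9394, so e_2 = (0.4513, 0.1598, -0.1504, -0.8650).
Qᵀb = (-1.9245, 3.8265).
Back-substitute: x_2 = 3.8265/3.9394 = 0.9714.
x_1 = (-1.9245 + 3.0792·0.9714)/5.1962 = 0.2053.

x = (0.2053, 0.9714)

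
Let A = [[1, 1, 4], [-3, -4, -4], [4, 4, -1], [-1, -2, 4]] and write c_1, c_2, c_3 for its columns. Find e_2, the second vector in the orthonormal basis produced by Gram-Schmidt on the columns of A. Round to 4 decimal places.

e_1 = c_1/‖c_1‖ = (1, -3, 4, -1)/5.1962 = (0.1925, -0.5774, 0.7698, -0.1925).
r_{12} = e_1·c_2 = 5.9660.
u_2 = c_2 − 5.9660·e_1 = (-0.1481, -0.5556, -0.5926, -0.8519).
‖u_2‖ = 1.1863, so e_2 = (-0.1249, -0.4683, -0.4995, -0.7180).

e_2 = (-0.1249, -0.4683, -0.4995, -0.7180)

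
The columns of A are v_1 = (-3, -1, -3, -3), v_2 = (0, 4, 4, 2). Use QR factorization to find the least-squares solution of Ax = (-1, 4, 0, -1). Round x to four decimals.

x = (0.7252, 0.8321)

v_1 = (-3, -1, -3, -3); ‖v_1‖ = 5.2915, so e_1 = (-0.5669, -0.1890, -0.5669, -0.5669).
e_1·v_2 = (-0.5669)·0 + (-0.1890)·4 + (-0.5669)·4 + (-0.5669)·2 = -4.1576.
u_2 = v_2 + 4.1576·e_1 = (-2.3571, 3.2143, 1.6429, -0.3571).
‖u_2‖ = 4.3260, so e_2 = (-0.5449, 0.7430, 0.3798, -0.0826).
Qᵀb = (0.3780, 3.5995).
Back-substitute: x_2 = 3.5995/4.3260 = 0.8321.
x_1 = (0.3780 + 4.1576·0.8321)/5.2915 = 0.7252.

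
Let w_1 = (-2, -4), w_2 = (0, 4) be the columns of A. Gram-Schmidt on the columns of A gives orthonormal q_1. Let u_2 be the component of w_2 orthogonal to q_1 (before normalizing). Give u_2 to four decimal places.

u_2 = (-1.6000, 0.8000)

w_1 = (-2, -4); ‖w_1‖ = 4.4721, so q_1 = (-0.4472, -0.8944).
q_1·w_2 = (-0.4472)·0 + (-0.8944)·4 = -3.5777.
u_2 = w_2 + 3.5777·q_1 = (-1.6000, 0.8000).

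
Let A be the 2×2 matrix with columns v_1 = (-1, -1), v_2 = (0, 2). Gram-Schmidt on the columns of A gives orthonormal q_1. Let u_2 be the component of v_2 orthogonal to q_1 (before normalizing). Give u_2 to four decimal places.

u_2 = (-1.0000, 1.0000)

v_1 = (-1, -1); ‖v_1‖ = 1.4142, so q_1 = (-0.7071, -0.7071).
q_1·v_2 = (-0.7071)·0 + (-0.7071)·2 = -1.4142.
u_2 = v_2 + 1.4142·q_1 = (-1.0000, 1.0000).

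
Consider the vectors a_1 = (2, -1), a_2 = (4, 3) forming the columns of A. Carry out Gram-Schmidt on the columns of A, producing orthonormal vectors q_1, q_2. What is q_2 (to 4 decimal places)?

q_2 = (0.4472, 0.8944)

a_1 = (2, -1); ‖a_1‖ = 2.2361, so q_1 = (0.8944, -0.4472).
q_1·a_2 = 0.8944·4 + (-0.4472)·3 = 2.2361.
u_2 = a_2 − 2.2361·q_1 = (2.0000, 4.0000).
‖u_2‖ = 4.4721, so q_2 = (0.4472, 0.8944).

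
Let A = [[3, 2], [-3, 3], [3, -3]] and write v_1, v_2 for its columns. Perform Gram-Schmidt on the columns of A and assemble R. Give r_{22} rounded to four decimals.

r_{22} = 4.0825

v_1 = (3, -3, 3); ‖v_1‖ = 5.1962, so e_1 = (0.5774, -0.5774, 0.5774).
e_1·v_2 = 0.5774·2 + (-0.5774)·3 + 0.5774·(-3) = -2.3094.
u_2 = v_2 + 2.3094·e_1 = (3.3333, 1.6667, -1.6667).
r_{22} = ‖u_2‖ = 4.0825.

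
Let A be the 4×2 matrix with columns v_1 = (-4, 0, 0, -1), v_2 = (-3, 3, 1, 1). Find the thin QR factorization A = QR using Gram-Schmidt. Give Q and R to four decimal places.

v_1 = (-4, 0, 0, -1); ‖v_1‖ = 4.1231, so q_1 = (-0.9701, 0.0000, 0.0000, -0.2425).
q_1·v_2 = (-0.9701)·(-3) + 0.0000·3 + 0.0000·1 + (-0.2425)·1 = 2.6679.
u_2 = v_2 − 2.6679·q_1 = (-0.4118, 3.0000, 1.0000, 1.6471).
‖u_2‖ = 3.5892, so q_2 = (-0.1147, 0.8358, 0.2786, 0.4589).

Q = [[-0.9701, -0.1147], [0.0000, 0.8358], [0.0000, 0.2786], [-0.2425, 0.4589]], R = [[4.1231, 2.6679], [0.0000, 3.5892]]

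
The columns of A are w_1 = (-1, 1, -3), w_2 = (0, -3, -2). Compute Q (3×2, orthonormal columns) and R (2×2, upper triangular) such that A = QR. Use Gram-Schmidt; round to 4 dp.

q_1 = w_1/‖w_1‖ = (-1, 1, -3)/3.3166 = (-0.3015, 0.3015, -0.9045).
r_{12} = q_1·w_2 = 0.9045.
u_2 = w_2 − 0.9045·q_1 = (0.2727, -3.2727, -1.1818).
‖u_2‖ = 3.4902, so q_2 = (0.0781, -0.9377, -0.3386).

Q = [[-0.3015, 0.0781], [0.3015, -0.9377], [-0.9045, -0.3386]], R = [[3.3166, 0.9045], [0.0000, 3.4902]]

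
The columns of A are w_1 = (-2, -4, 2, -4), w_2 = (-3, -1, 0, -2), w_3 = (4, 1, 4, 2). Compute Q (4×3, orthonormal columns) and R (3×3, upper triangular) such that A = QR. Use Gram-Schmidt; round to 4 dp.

w_1 = (-2, -4, 2, -4); ‖w_1‖ = 6.3246, so e_1 = (-0.3162, -0.6325, 0.3162, -0.6325).
e_1·w_2 = (-0.3162)·(-3) + (-0.6325)·(-1) + 0.3162·0 + (-0.6325)·(-2) = 2.8460.
u_2 = w_2 − 2.8460·e_1 = (-2.1000, 0.8000, -0.9000, -0.2000).
‖u_2‖ = 2.4290, so e_2 = (-0.8646, 0.3294, -0.3705, -0.0823).
e_1·w_3 = (-0.3162)·4 + (-0.6325)·1 + 0.3162·4 + (-0.6325)·2 = -1.8974; e_2·w_3 = (-0.8646)·4 + 0.3294·1 + (-0.3705)·4 + (-0.0823)·2 = -4.7756.
u_3 = w_3 + 1.8974·e_1 + 4.7756·e_2 = (-0.7288, 1.3729, 2.8305, 0.4068).
‖u_3‖ = 3.2547, so e_3 = (-0.2239, 0.4218, 0.8697, 0.1250).

Q = [[-0.3162, -0.8646, -0.2239], [-0.6325, 0.3294, 0.4218], [0.3162, -0.3705, 0.8697], [-0.6325, -0.0823, 0.1250]], R = [[6.3246, 2.8460, -1.8974], [0.0000, 2.4290, -4.7756], [0.0000, 0.0000, 3.2547]]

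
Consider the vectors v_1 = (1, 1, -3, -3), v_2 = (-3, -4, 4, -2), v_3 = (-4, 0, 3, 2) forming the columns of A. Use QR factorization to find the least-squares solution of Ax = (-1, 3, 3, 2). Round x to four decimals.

e_1 = v_1/‖v_1‖ = (1, 1, -3, -3)/4.4721 = (0.2236, 0.2236, -0.6708, -0.6708).
r_{12} = e_1·v_2 = -2.9069.
u_2 = v_2 + 2.9069·e_1 = (-2.3500, -3.3500, 2.0500, -3.9500).
‖u_2‖ = 6.0457, so e_2 = (-0.3887, -0.5541, 0.3391, -0.6534).
r_{13} = e_1·v_3 = -4.2485; r_{23} = e_2·v_3 = 1.2654.
u_3 = v_3 + 4.2485·e_1 − 1.2654·e_2 = (-2.5581, 1.6512, -0.2791, -0.0233).
‖u_3‖ = 3.0576, so e_3 = (-0.8367, 0.5400, -0.0913, -0.0076).
Qᵀb = (-2.9069, -1.5631, 2.1677).
Back-substitute: x_3 = 2.1677/3.0576 = 0.7090.
x_2 = (-1.5631 − 1.2654·0.7090)/6.0457 = -0.4069.
x_1 = (-2.9069 + 2.9069·(-0.4069) + 4.2485·0.7090)/4.4721 = -0.2410.

x = (-0.2410, -0.4069, 0.7090)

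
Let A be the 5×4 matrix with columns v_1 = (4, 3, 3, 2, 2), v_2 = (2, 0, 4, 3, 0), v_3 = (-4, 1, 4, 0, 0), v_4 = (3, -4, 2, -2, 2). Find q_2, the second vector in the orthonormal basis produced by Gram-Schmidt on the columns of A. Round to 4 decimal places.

q_2 = (-0.1326, -0.5170, 0.5965, 0.4905, -0.3447)

v_1 = (4, 3, 3, 2, 2); ‖v_1‖ = 6.4807, so q_1 = (0.6172, 0.4629, 0.4629, 0.3086, 0.3086).
q_1·v_2 = 0.6172·2 + 0.4629·0 + 0.4629·4 + 0.3086·3 + 0.3086·0 = 4.0119.
u_2 = v_2 − 4.0119·q_1 = (-0.4762, -1.8571, 2.1429, 1.7619, -1.2381).
‖u_2‖ = 3.5923, so q_2 = (-0.1326, -0.5170, 0.5965, 0.4905, -0.3447).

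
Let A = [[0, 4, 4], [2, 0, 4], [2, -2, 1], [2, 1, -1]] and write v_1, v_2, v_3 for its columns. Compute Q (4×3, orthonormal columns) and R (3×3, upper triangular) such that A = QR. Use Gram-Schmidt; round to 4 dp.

v_1 = (0, 2, 2, 2); ‖v_1‖ = 3.4641, so e_1 = (0.0000, 0.5774, 0.5774, 0.5774).
e_1·v_2 = 0.0000·4 + 0.5774·0 + 0.5774·(-2) + 0.5774·1 = -0.5774.
u_2 = v_2 + 0.5774·e_1 = (4.0000, 0.3333, -1.6667, 1.3333).
‖u_2‖ = 4.5461, so e_2 = (0.8799, 0.0733, -0.3666, 0.2933).
e_1·v_3 = 0.0000·4 + 0.5774·4 + 0.5774·1 + 0.5774·(-1) = 2.3094; e_2·v_3 = 0.8799·4 + 0.0733·4 + (-0.3666)·1 + 0.2933·(-1) = 3.1529.
u_3 = v_3 − 2.3094·e_1 − 3.1529·e_2 = (1.2258, 2.4355, 0.8226, -3.2581).
‖u_3‖ = 4.3273, so e_3 = (0.2833, 0.5628, 0.1901, -0.7529).

Q = [[0.0000, 0.8799, 0.2833], [0.5774, 0.0733, 0.5628], [0.5774, -0.3666, 0.1901], [0.5774, 0.2933, -0.7529]], R = [[3.4641, -0.5774, 2.3094], [0.0000, 4.5461, 3.1529], [0.0000, 0.0000, 4.3273]]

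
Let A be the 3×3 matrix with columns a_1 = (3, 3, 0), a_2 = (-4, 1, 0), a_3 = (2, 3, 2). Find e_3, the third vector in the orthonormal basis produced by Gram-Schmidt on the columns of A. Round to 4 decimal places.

e_3 = (0.0000, 0.0000, 1.0000)

e_1 = a_1/‖a_1‖ = (3, 3, 0)/4.2426 = (0.7071, 0.7071, 0.0000).
r_{12} = e_1·a_2 = -2.1213.
u_2 = a_2 + 2.1213·e_1 = (-2.5000, 2.5000, 0.0000).
‖u_2‖ = 3.5355, so e_2 = (-0.7071, 0.7071, 0.0000).
r_{13} = e_1·a_3 = 3.5355; r_{23} = e_2·a_3 = 0.7071.
u_3 = a_3 − 3.5355·e_1 − 0.7071·e_2 = (0.0000, 0.0000, 2.0000).
‖u_3‖ = 2.0000, so e_3 = (0.0000, 0.0000, 1.0000).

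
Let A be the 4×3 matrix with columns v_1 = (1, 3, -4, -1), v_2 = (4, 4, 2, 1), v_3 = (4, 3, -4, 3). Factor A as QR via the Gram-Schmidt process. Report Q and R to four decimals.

q_1 = v_1/‖v_1‖ = (1, 3, -4, -1)/5.1962 = (0.1925, 0.5774, -0.7698, -0.1925).
r_{12} = q_1·v_2 = 1.3472.
u_2 = v_2 − 1.3472·q_1 = (3.7407, 3.2222, 3.0370, 1.2593).
‖u_2‖ = 5.9317, so q_2 = (0.6306, 0.5432, 0.5120, 0.2123).
r_{13} = q_1·v_3 = 5.0037; r_{23} = q_2·v_3 = 2.7411.
u_3 = v_3 − 5.0037·q_1 − 2.7411·q_2 = (1.3084, -1.3779, -1.5516, 3.3811).
‖u_3‖ = 4.1773, so q_3 = (0.3132, -0.3299, -0.3714, 0.8094).

Q = [[0.1925, 0.6306, 0.3132], [0.5774, 0.5432, -0.3299], [-0.7698, 0.5120, -0.3714], [-0.1925, 0.2123, 0.8094]], R = [[5.1962, 1.3472, 5.0037], [0.0000, 5.9317, 2.7411], [0.0000, 0.0000, 4.1773]]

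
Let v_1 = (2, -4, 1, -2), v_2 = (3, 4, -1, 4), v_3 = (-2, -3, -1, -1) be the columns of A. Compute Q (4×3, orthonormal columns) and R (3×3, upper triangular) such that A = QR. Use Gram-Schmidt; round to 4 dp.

v_1 = (2, -4, 1, -2); ‖v_1‖ = 5.0000, so q_1 = (0.4000, -0.8000, 0.2000, -0.4000).
q_1·v_2 = 0.4000·3 + (-0.8000)·4 + 0.2000·(-1) + (-0.4000)·4 = -3.8000.
u_2 = v_2 + 3.8000·q_1 = (4.5200, 0.9600, -0.2400, 2.4800).
‖u_2‖ = 5.2498, so q_2 = (0.8610, 0.1829, -0.0457, 0.4724).
q_1·v_3 = 0.4000·(-2) + (-0.8000)·(-3) + 0.2000·(-1) + (-0.4000)·(-1) = 1.8000; q_2·v_3 = 0.8610·(-2) + 0.1829·(-3) + (-0.0457)·(-1) + 0.4724·(-1) = -2.6973.
u_3 = v_3 − 1.8000·q_1 + 2.6973·q_2 = (-0.3977, -1.0668, -1.4833, 0.9942).
‖u_3‖ = 2.1177, so q_3 = (-0.1878, -0.5037, -0.7004, 0.4695).

Q = [[0.4000, 0.8610, -0.1878], [-0.8000, 0.1829, -0.5037], [0.2000, -0.0457, -0.7004], [-0.4000, 0.4724, 0.4695]], R = [[5.0000, -3.8000, 1.8000], [0.0000, 5.2498, -2.6973], [0.0000, 0.0000, 2.1177]]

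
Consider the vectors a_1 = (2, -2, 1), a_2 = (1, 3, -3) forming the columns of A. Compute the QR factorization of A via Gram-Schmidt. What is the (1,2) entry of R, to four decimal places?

a_1 = (2, -2, 1); ‖a_1‖ = 3.0000, so q_1 = (0.6667, -0.6667, 0.3333).
r_{12} = q_1·a_2 = -2.3333.

r_{12} = -2.3333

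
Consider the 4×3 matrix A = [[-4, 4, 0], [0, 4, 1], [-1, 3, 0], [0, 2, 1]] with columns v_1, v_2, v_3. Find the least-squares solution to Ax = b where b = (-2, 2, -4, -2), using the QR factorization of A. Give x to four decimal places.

x = (0.2041, -0.4490, 1.3469)

v_1 = (-4, 0, -1, 0); ‖v_1‖ = 4.1231, so e_1 = (-0.9701, 0.0000, -0.2425, 0.0000).
e_1·v_2 = (-0.9701)·4 + 0.0000·4 + (-0.2425)·3 + 0.0000·2 = -4.6082.
u_2 = v_2 + 4.6082·e_1 = (-0.4706, 4.0000, 1.8824, 2.0000).
‖u_2‖ = 4.8749, so e_2 = (-0.0965, 0.8205, 0.3861, 0.4103).
e_1·v_3 = (-0.9701)·0 + 0.0000·1 + (-0.2425)·0 + 0.0000·1 = 0.0000; e_2·v_3 = (-0.0965)·0 + 0.8205·1 + 0.3861·0 + 0.4103·1 = 1.2308.
u_3 = v_3 + 0.0000·e_1 − 1.2308·e_2 = (0.1188, -0.0099, -0.4752, 0.4950).
‖u_3‖ = 0.6965, so e_3 = (0.1706, -0.0142, -0.6823, 0.7107).
Qᵀb = (2.9104, -0.5309, 0.9382).
Back-substitute: x_3 = 0.9382/0.6965 = 1.3469.
x_2 = (-0.5309 − 1.2308·1.3469)/4.8749 = -0.4490.
x_1 = (2.9104 + 4.6082·(-0.4490) + 0.0000·1.3469)/4.1231 = 0.2041.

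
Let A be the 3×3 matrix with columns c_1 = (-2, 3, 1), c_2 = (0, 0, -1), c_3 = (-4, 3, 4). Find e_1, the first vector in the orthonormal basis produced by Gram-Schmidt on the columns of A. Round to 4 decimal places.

e_1 = c_1/‖c_1‖ = (-2, 3, 1)/3.7417 = (-0.5345, 0.8018, 0.2673).

e_1 = (-0.5345, 0.8018, 0.2673)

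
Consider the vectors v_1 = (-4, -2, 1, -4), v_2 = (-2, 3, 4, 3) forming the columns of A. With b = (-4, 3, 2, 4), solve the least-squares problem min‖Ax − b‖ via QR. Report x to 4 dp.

q_1 = v_1/‖v_1‖ = (-4, -2, 1, -4)/6.0828 = (-0.6576, -0.3288, 0.1644, -0.6576).
r_{12} = q_1·v_2 = -0.9864.
u_2 = v_2 + 0.9864·q_1 = (-2.6486, 2.6757, 4.1622, 2.3514).
‖u_2‖ = 6.0850, so q_2 = (-0.4353, 0.4397, 0.6840, 0.3864).
Qᵀb = (-0.6576, 5.9739).
Back-substitute: x_2 = 5.9739/6.0850 = 0.9818.
x_1 = (-0.6576 + 0.9864·0.9818)/6.0828 = 0.0511.

x = (0.0511, 0.9818)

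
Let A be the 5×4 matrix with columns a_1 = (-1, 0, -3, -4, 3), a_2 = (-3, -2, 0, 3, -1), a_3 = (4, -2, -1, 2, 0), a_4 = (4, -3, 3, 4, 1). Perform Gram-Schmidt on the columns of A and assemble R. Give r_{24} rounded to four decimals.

r_{24} = -0.9007

a_1 = (-1, 0, -3, -4, 3); ‖a_1‖ = 5.9161, so q_1 = (-0.1690, 0.0000, -0.5071, -0.6761, 0.5071).
q_1·a_2 = (-0.1690)·(-3) + 0.0000·(-2) + (-0.5071)·0 + (-0.6761)·3 + 0.5071·(-1) = -2.0284.
u_2 = a_2 + 2.0284·q_1 = (-3.3429, -2.0000, -1.0286, 1.6286, 0.0286).
‖u_2‖ = 4.3458, so q_2 = (-0.7692, -0.4602, -0.2367, 0.3747, 0.0066).
r_{24} = q_2·a_4 = -0.9007.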